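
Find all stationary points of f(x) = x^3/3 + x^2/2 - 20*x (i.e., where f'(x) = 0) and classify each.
f'(x) = x^2 + x - 20

Solve f'(x) = 0:
  Factor: x^2 + x - 20 = (x - 4)*(x + 5) = 0.
  ⇒ x = -5, 4

f''(x) = 2*x + 1
Second-derivative test at each critical point:
  f''(-5) = -9 < 0 → local maximum
  f''(4) = 9 > 0 → local minimum

Critical points: x = -5 (local maximum); x = 4 (local minimum)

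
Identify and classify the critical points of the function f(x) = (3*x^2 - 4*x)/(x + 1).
f'(x) = (3*x^2 + 6*x - 4)/(x^2 + 2*x + 1)

Solve f'(x) = 0:
  f'(x) = (3*x^2 + 6*x - 4)/(x + 1)^2; the denominator is positive wherever f is defined, so f'(x) = 0 ⇔ 3*x^2 + 6*x - 4 = 0.
  3*x^2 + 6*x - 4 = 0 has no rational roots; quadratic formula: x = (-6 ± √84)/6.
  ⇒ x = -sqrt(21)/3 - 1 ≈ -2.5275, -1 + sqrt(21)/3 ≈ 0.5275

f''(x) = 14/(x^3 + 3*x^2 + 3*x + 1)
Second-derivative test at each critical point:
  f''(-2.5275) = -3.9279 < 0 → local maximum
  f''(0.5275) = 3.9279 > 0 → local minimum

Critical points: x = -sqrt(21)/3 - 1 ≈ -2.5275 (local maximum); x = -1 + sqrt(21)/3 ≈ 0.5275 (local minimum)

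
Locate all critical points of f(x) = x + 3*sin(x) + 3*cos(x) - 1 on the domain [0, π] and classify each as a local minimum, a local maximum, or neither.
f'(x) = 3*sqrt(2)*cos(x + pi/4) + 1

Solve f'(x) = 0 on [0, π]:
  f'(x) = 0 ⇔ -3*sin(x) + 3*cos(x) = -1. Write the left side as R·cos(x + φ) with R = √(3² + 3²) = 3*sqrt(2), cos φ = sqrt(2)/2, sin φ = sqrt(2)/2; then cos(x + φ) = -sqrt(2)/6. Solve for x and keep the solutions lying in [0, π].
  ⇒ x = atan((1 + sqrt(17))/(-1 + sqrt(17))) ≈ 1.0233

f''(x) = -3*sqrt(2)*sin(x + pi/4)
Second-derivative test at each critical point:
  f''(1.0233) = -4.1231 < 0 → local maximum

Critical points: x = atan((1 + sqrt(17))/(-1 + sqrt(17))) ≈ 1.0233 (local maximum)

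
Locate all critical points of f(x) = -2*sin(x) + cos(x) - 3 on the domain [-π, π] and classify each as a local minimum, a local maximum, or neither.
f'(x) = -sin(x) - 2*cos(x)

Solve f'(x) = 0 on [-π, π]:
  f'(x) = 0 ⇔ -2*cos(x) = sin(x) ⇔ tan(x) = -2, i.e. x = arctan(-2) + nπ; keep the solutions lying in [-π, π].
  ⇒ x = -atan(2) ≈ -1.1071, pi - atan(2) ≈ 2.0344

f''(x) = 2*sin(x) - cos(x)
Second-derivative test at each critical point:
  f''(-1.1071) = -2.2361 < 0 → local maximum
  f''(2.0344) = 2.2361 > 0 → local minimum

Critical points: x = -atan(2) ≈ -1.1071 (local maximum); x = pi - atan(2) ≈ 2.0344 (local minimum)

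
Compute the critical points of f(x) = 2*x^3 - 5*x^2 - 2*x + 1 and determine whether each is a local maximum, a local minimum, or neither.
f'(x) = 6*x^2 - 10*x - 2

Solve f'(x) = 0:
  Factor: 6*x^2 - 10*x - 2 = 2*(3*x^2 - 5*x - 1); 3*x^2 - 5*x - 1 = 0 has no rational roots; quadratic formula: x = (5 ± √37)/6.
  ⇒ x = 5/6 - sqrt(37)/6 ≈ -0.1805, 5/6 + sqrt(37)/6 ≈ 1.8471

f''(x) = 12*x - 10
Second-derivative test at each critical point:
  f''(-0.1805) = -12.1655 < 0 → local maximum
  f''(1.8471) = 12.1655 > 0 → local minimum

Critical points: x = 5/6 - sqrt(37)/6 ≈ -0.1805 (local maximum); x = 5/6 + sqrt(37)/6 ≈ 1.8471 (local minimum)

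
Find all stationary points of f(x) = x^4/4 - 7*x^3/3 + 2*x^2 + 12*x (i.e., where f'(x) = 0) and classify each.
f'(x) = x^3 - 7*x^2 + 4*x + 12

Solve f'(x) = 0:
  Factor: x^3 - 7*x^2 + 4*x + 12 = (x - 6)*(x - 2)*(x + 1) = 0.
  ⇒ x = -1, 2, 6

f''(x) = 3*x^2 - 14*x + 4
Second-derivative test at each critical point:
  f''(-1) = 21 > 0 → local minimum
  f''(2) = -12 < 0 → local maximum
  f''(6) = 28 > 0 → local minimum

Critical points: x = -1 (local minimum); x = 2 (local maximum); x = 6 (local minimum)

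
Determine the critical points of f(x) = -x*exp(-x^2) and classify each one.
f'(x) = (2*x^2 - 1)*exp(-x^2)

Solve f'(x) = 0:
  f'(x) = (2*x^2 - 1)·exp(-x^2) and exp(-x^2) > 0 for every x, so f'(x) = 0 ⇔ 2*x^2 - 1 = 0.
  2*x^2 - 1 = 0 has no rational roots; quadratic formula: x = (0 ± √8)/4.
  ⇒ x = -sqrt(2)/2 ≈ -0.7071, sqrt(2)/2 ≈ 0.7071

f''(x) = (-4*x^3 + 6*x)*exp(-x^2)
Second-derivative test at each critical point:
  f''(-0.7071) = -1.7155 < 0 → local maximum
  f''(0.7071) = 1.7155 > 0 → local minimum

Critical points: x = -sqrt(2)/2 ≈ -0.7071 (local maximum); x = sqrt(2)/2 ≈ 0.7071 (local minimum)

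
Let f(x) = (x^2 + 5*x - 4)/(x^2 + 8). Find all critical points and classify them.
f'(x) = (-5*x^2 + 24*x + 40)/(x^4 + 16*x^2 + 64)

Solve f'(x) = 0:
  f'(x) = -(5*x^2 - 24*x - 40)/(x^2 + 8)^2; the denominator is positive wherever f is defined, so f'(x) = 0 ⇔ -5*x^2 + 24*x + 40 = 0.
  5*x^2 - 24*x - 40 = 0 has no rational roots; quadratic formula: x = (24 ± √1376)/10.
  ⇒ x = 12/5 - 2*sqrt(86)/5 ≈ -1.3094, 12/5 + 2*sqrt(86)/5 ≈ 6.1094

f''(x) = 2*(5*x^3 - 36*x^2 - 120*x + 96)/(x^6 + 24*x^4 + 192*x^2 + 512)
Second-derivative test at each critical point:
  f''(-1.3094) = 0.3931 > 0 → local minimum
  f''(6.1094) = -0.0181 < 0 → local maximum

Critical points: x = 12/5 - 2*sqrt(86)/5 ≈ -1.3094 (local minimum); x = 12/5 + 2*sqrt(86)/5 ≈ 6.1094 (local maximum)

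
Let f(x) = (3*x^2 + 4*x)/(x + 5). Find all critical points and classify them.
f'(x) = (3*x^2 + 30*x + 20)/(x^2 + 10*x + 25)

Solve f'(x) = 0:
  f'(x) = (3*x^2 + 30*x + 20)/(x + 5)^2; the denominator is positive wherever f is defined, so f'(x) = 0 ⇔ 3*x^2 + 30*x + 20 = 0.
  3*x^2 + 30*x + 20 = 0 has no rational roots; quadratic formula: x = (-30 ± √660)/6.
  ⇒ x = -5 - sqrt(165)/3 ≈ -9.2817, -5 + sqrt(165)/3 ≈ -0.7183

f''(x) = 110/(x^3 + 15*x^2 + 75*x + 125)
Second-derivative test at each critical point:
  f''(-9.2817) = -1.4013 < 0 → local maximum
  f''(-0.7183) = 1.4013 > 0 → local minimum

Critical points: x = -5 - sqrt(165)/3 ≈ -9.2817 (local maximum); x = -5 + sqrt(165)/3 ≈ -0.7183 (local minimum)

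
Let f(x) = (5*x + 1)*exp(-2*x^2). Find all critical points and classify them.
f'(x) = (-4*x*(5*x + 1) + 5)*exp(-2*x^2)

Solve f'(x) = 0:
  f'(x) = (-20*x^2 - 4*x + 5)·exp(-2*x^2) and exp(-2*x^2) > 0 for every x, so f'(x) = 0 ⇔ -20*x^2 - 4*x + 5 = 0.
  20*x^2 + 4*x - 5 = 0 has no rational roots; quadratic formula: x = (-4 ± √416)/40.
  ⇒ x = -sqrt(26)/10 - 1/10 ≈ -0.6099, -1/10 + sqrt(26)/10 ≈ 0.4099

f''(x) = 4*(4*x^2*(5*x + 1) - 15*x - 1)*exp(-2*x^2)
Second-derivative test at each critical point:
  f''(-0.6099) = 9.6928 > 0 → local minimum
  f''(0.4099) = -14.5749 < 0 → local maximum

Critical points: x = -sqrt(26)/10 - 1/10 ≈ -0.6099 (local minimum); x = -1/10 + sqrt(26)/10 ≈ 0.4099 (local maximum)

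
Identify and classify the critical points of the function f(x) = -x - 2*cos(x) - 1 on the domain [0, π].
f'(x) = 2*sin(x) - 1

Solve f'(x) = 0 on [0, π]:
  f'(x) = 0 ⇔ sin(x) = 1/2, i.e. x = arcsin(1/2) + 2nπ or x = π − arcsin(1/2) + 2nπ; keep the solutions lying in [0, π].
  ⇒ x = pi/6 ≈ 0.5236, 5*pi/6 ≈ 2.6180

f''(x) = 2*cos(x)
Second-derivative test at each critical point:
  f''(0.5236) = 1.7321 > 0 → local minimum
  f''(2.6180) = -1.7321 < 0 → local maximum

Critical points: x = pi/6 ≈ 0.5236 (local minimum); x = 5*pi/6 ≈ 2.6180 (local maximum)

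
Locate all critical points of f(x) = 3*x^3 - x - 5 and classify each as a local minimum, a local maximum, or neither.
f'(x) = 9*x^2 - 1

Solve f'(x) = 0:
  Factor: 9*x^2 - 1 = (3*x - 1)*(3*x + 1) = 0.
  ⇒ x = -1/3, 1/3

f''(x) = 18*x
Second-derivative test at each critical point:
  f''(-1/3) = -6 < 0 → local maximum
  f''(1/3) = 6 > 0 → local minimum

Critical points: x = -1/3 (local maximum); x = 1/3 (local minimum)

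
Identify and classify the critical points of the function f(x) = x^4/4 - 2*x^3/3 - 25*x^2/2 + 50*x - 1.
f'(x) = x^3 - 2*x^2 - 25*x + 50

Solve f'(x) = 0:
  Factor: x^3 - 2*x^2 - 25*x + 50 = (x - 5)*(x - 2)*(x + 5) = 0.
  ⇒ x = -5, 2, 5

f''(x) = 3*x^2 - 4*x - 25
Second-derivative test at each critical point:
  f''(-5) = 70 > 0 → local minimum
  f''(2) = -21 < 0 → local maximum
  f''(5) = 30 > 0 → local minimum

Critical points: x = -5 (local minimum); x = 2 (local maximum); x = 5 (local minimum)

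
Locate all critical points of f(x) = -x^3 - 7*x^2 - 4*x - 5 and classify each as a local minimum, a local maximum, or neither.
f'(x) = -3*x^2 - 14*x - 4

Solve f'(x) = 0:
  3*x^2 + 14*x + 4 = 0 has no rational roots; quadratic formula: x = (-14 ± √148)/6.
  ⇒ x = -7/3 - sqrt(37)/3 ≈ -4.3609, -7/3 + sqrt(37)/3 ≈ -0.3057

f''(x) = -6*x - 14
Second-derivative test at each critical point:
  f''(-4.3609) = 12.1655 > 0 → local minimum
  f''(-0.3057) = -12.1655 < 0 → local maximum

Critical points: x = -7/3 - sqrt(37)/3 ≈ -4.3609 (local minimum); x = -7/3 + sqrt(37)/3 ≈ -0.3057 (local maximum)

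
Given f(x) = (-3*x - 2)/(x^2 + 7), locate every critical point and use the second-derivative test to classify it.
f'(x) = (3*x^2 + 4*x - 21)/(x^4 + 14*x^2 + 49)

Solve f'(x) = 0:
  f'(x) = (3*x^2 + 4*x - 21)/(x^2 + 7)^2; the denominator is positive wherever f is defined, so f'(x) = 0 ⇔ 3*x^2 + 4*x - 21 = 0.
  3*x^2 + 4*x - 21 = 0 has no rational roots; quadratic formula: x = (-4 ± √268)/6.
  ⇒ x = -sqrt(67)/3 - 2/3 ≈ -3.3951, -2/3 + sqrt(67)/3 ≈ 2.0618

f''(x) = 2*(-4*x^2*(3*x + 2) + (9*x + 2)*(x^2 + 7))/(x^2 + 7)^3
Second-derivative test at each critical point:
  f''(-3.3951) = -0.0477 < 0 → local maximum
  f''(2.0618) = 0.1293 > 0 → local minimum

Critical points: x = -sqrt(67)/3 - 2/3 ≈ -3.3951 (local maximum); x = -2/3 + sqrt(67)/3 ≈ 2.0618 (local minimum)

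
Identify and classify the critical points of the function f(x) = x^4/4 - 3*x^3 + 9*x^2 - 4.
f'(x) = x*(x^2 - 9*x + 18)

Solve f'(x) = 0:
  Factor: x^3 - 9*x^2 + 18*x = x*(x - 6)*(x - 3) = 0.
  ⇒ x = 0, 3, 6

f''(x) = 3*x^2 - 18*x + 18
Second-derivative test at each critical point:
  f''(0) = 18 > 0 → local minimum
  f''(3) = -9 < 0 → local maximum
  f''(6) = 18 > 0 → local minimum

Critical points: x = 0 (local minimum); x = 3 (local maximum); x = 6 (local minimum)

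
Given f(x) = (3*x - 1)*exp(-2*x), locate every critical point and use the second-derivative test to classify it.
f'(x) = (5 - 6*x)*exp(-2*x)

Solve f'(x) = 0:
  f'(x) = (5 - 6*x)·exp(-2*x) and exp(-2*x) > 0 for every x, so f'(x) = 0 ⇔ 5 - 6*x = 0.
  5 - 6*x = 0.
  ⇒ x = 5/6

f''(x) = 4*(3*x - 4)*exp(-2*x)
Second-derivative test at each critical point:
  f''(5/6) = -1.1333 < 0 → local maximum

Critical points: x = 5/6 (local maximum)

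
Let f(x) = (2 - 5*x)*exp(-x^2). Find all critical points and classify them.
f'(x) = (2*x*(5*x - 2) - 5)*exp(-x^2)

Solve f'(x) = 0:
  f'(x) = (10*x^2 - 4*x - 5)·exp(-x^2) and exp(-x^2) > 0 for every x, so f'(x) = 0 ⇔ 10*x^2 - 4*x - 5 = 0.
  10*x^2 - 4*x - 5 = 0 has no rational roots; quadratic formula: x = (4 ± √216)/20.
  ⇒ x = 1/5 - 3*sqrt(6)/10 ≈ -0.5348, 1/5 + 3*sqrt(6)/10 ≈ 0.9348

f''(x) = 2*(2*x^2*(2 - 5*x) + 15*x - 2)*exp(-x^2)
Second-derivative test at each critical point:
  f''(-0.5348) = -11.0406 < 0 → local maximum
  f''(0.9348) = 6.1331 > 0 → local minimum

Critical points: x = 1/5 - 3*sqrt(6)/10 ≈ -0.5348 (local maximum); x = 1/5 + 3*sqrt(6)/10 ≈ 0.9348 (local minimum)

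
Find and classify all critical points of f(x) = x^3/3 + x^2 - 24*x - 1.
f'(x) = x^2 + 2*x - 24

Solve f'(x) = 0:
  Factor: x^2 + 2*x - 24 = (x - 4)*(x + 6) = 0.
  ⇒ x = -6, 4

f''(x) = 2*x + 2
Second-derivative test at each critical point:
  f''(-6) = -10 < 0 → local maximum
  f''(4) = 10 > 0 → local minimum

Critical points: x = -6 (local maximum); x = 4 (local minimum)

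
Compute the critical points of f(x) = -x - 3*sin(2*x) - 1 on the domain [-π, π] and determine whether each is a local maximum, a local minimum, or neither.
f'(x) = 12*sin(x)^2 - 7

Solve f'(x) = 0 on [-π, π]:
  f'(x) = 0 ⇔ cos(2*x) = -1/6, i.e. 2*x = ±arccos(-1/6) + 2nπ; keep the solutions lying in [-π, π].
  ⇒ x = -pi + acos(-1/6)/2 ≈ -2.2725, -acos(-1/6)/2 ≈ -0.8691, acos(-1/6)/2 ≈ 0.8691, pi - acos(-1/6)/2 ≈ 2.2725

f''(x) = 12*sin(2*x)
Second-derivative test at each critical point:
  f''(-2.2725) = 11.8322 > 0 → local minimum
  f''(-0.8691) = -11.8322 < 0 → local maximum
  f''(0.8691) = 11.8322 > 0 → local minimum
  f''(2.2725) = -11.8322 < 0 → local maximum

Critical points: x = -pi + acos(-1/6)/2 ≈ -2.2725 (local minimum); x = -acos(-1/6)/2 ≈ -0.8691 (local maximum); x = acos(-1/6)/2 ≈ 0.8691 (local minimum); x = pi - acos(-1/6)/2 ≈ 2.2725 (local maximum)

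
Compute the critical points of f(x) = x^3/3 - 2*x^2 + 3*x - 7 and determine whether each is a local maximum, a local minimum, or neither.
f'(x) = x^2 - 4*x + 3

Solve f'(x) = 0:
  Factor: x^2 - 4*x + 3 = (x - 3)*(x - 1) = 0.
  ⇒ x = 1, 3

f''(x) = 2*x - 4
Second-derivative test at each critical point:
  f''(1) = -2 < 0 → local maximum
  f''(3) = 2 > 0 → local minimum

Critical points: x = 1 (local maximum); x = 3 (local minimum)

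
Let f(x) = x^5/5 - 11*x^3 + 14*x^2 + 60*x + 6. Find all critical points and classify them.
f'(x) = x^4 - 33*x^2 + 28*x + 60

Solve f'(x) = 0:
  Factor: x^4 - 33*x^2 + 28*x + 60 = (x - 5)*(x - 2)*(x + 1)*(x + 6) = 0.
  ⇒ x = -6, -1, 2, 5

f''(x) = 4*x^3 - 66*x + 28
Second-derivative test at each critical point:
  f''(-6) = -440 < 0 → local maximum
  f''(-1) = 90 > 0 → local minimum
  f''(2) = -72 < 0 → local maximum
  f''(5) = 198 > 0 → local minimum

Critical points: x = -6 (local maximum); x = -1 (local minimum); x = 2 (local maximum); x = 5 (local minimum)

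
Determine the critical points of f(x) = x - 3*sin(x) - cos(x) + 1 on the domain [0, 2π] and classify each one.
f'(x) = sin(x) - 3*cos(x) + 1

Solve f'(x) = 0 on [0, 2π]:
  f'(x) = 0 ⇔ sin(x) - 3*cos(x) = -1. Write the left side as R·cos(x + φ) with R = √((-3)² + (-1)²) = sqrt(10), cos φ = -3*sqrt(10)/10, sin φ = -sqrt(10)/10; then cos(x + φ) = -sqrt(10)/10. Solve for x and keep the solutions lying in [0, 2π].
  ⇒ x = atan(4/3) ≈ 0.9273, 3*pi/2 ≈ 4.7124

f''(x) = 3*sin(x) + cos(x)
Second-derivative test at each critical point:
  f''(0.9273) = 3 > 0 → local minimum
  f''(4.7124) = -3 < 0 → local maximum

Critical points: x = atan(4/3) ≈ 0.9273 (local minimum); x = 3*pi/2 ≈ 4.7124 (local maximum)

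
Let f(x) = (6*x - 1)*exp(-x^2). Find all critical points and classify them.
f'(x) = 2*(-x*(6*x - 1) + 3)*exp(-x^2)

Solve f'(x) = 0:
  f'(x) = (-12*x^2 + 2*x + 6)·exp(-x^2) and exp(-x^2) > 0 for every x, so f'(x) = 0 ⇔ -12*x^2 + 2*x + 6 = 0.
  Factor: -12*x^2 + 2*x + 6 = -2*(6*x^2 - x - 3); 6*x^2 - x - 3 = 0 has no rational roots; quadratic formula: x = (1 ± √73)/12.
  ⇒ x = 1/12 - sqrt(73)/12 ≈ -0.6287, 1/12 + sqrt(73)/12 ≈ 0.7953

f''(x) = 2*(2*x^2*(6*x - 1) - 18*x + 1)*exp(-x^2)
Second-derivative test at each critical point:
  f''(-0.6287) = 11.5093 > 0 → local minimum
  f''(0.7953) = -9.0777 < 0 → local maximum

Critical points: x = 1/12 - sqrt(73)/12 ≈ -0.6287 (local minimum); x = 1/12 + sqrt(73)/12 ≈ 0.7953 (local maximum)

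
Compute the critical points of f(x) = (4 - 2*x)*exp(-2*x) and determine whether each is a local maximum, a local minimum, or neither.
f'(x) = 2*(2*x - 5)*exp(-2*x)

Solve f'(x) = 0:
  f'(x) = (4*x - 10)·exp(-2*x) and exp(-2*x) > 0 for every x, so f'(x) = 0 ⇔ 4*x - 10 = 0.
  Factor: 4*x - 10 = 2*(2*x - 5) = 0.
  ⇒ x = 5/2

f''(x) = 8*(3 - x)*exp(-2*x)
Second-derivative test at each critical point:
  f''(5/2) = 0.0270 > 0 → local minimum

Critical points: x = 5/2 (local minimum)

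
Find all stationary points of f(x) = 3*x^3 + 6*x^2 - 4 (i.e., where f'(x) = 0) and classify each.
f'(x) = 3*x*(3*x + 4)

Solve f'(x) = 0:
  Factor: 9*x^2 + 12*x = 3*x*(3*x + 4) = 0.
  ⇒ x = -4/3, 0

f''(x) = 18*x + 12
Second-derivative test at each critical point:
  f''(-4/3) = -12 < 0 → local maximum
  f''(0) = 12 > 0 → local minimum

Critical points: x = -4/3 (local maximum); x = 0 (local minimum)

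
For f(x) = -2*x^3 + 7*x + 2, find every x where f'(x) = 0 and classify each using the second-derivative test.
f'(x) = 7 - 6*x^2

Solve f'(x) = 0:
  6*x^2 - 7 = 0 has no rational roots; quadratic formula: x = (0 ± √168)/12.
  ⇒ x = -sqrt(42)/6 ≈ -1.0801, sqrt(42)/6 ≈ 1.0801

f''(x) = -12*x
Second-derivative test at each critical point:
  f''(-1.0801) = 12.9615 > 0 → local minimum
  f''(1.0801) = -12.9615 < 0 → local maximum

Critical points: x = -sqrt(42)/6 ≈ -1.0801 (local minimum); x = sqrt(42)/6 ≈ 1.0801 (local maximum)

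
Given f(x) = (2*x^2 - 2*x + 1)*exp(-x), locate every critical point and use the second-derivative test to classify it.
f'(x) = (-2*x^2 + 6*x - 3)*exp(-x)

Solve f'(x) = 0:
  f'(x) = (-2*x^2 + 6*x - 3)·exp(-x) and exp(-x) > 0 for every x, so f'(x) = 0 ⇔ -2*x^2 + 6*x - 3 = 0.
  2*x^2 - 6*x + 3 = 0 has no rational roots; quadratic formula: x = (6 ± √12)/4.
  ⇒ x = 3/2 - sqrt(3)/2 ≈ 0.6340, sqrt(3)/2 + 3/2 ≈ 2.3660

f''(x) = (2*x^2 - 10*x + 9)*exp(-x)
Second-derivative test at each critical point:
  f''(0.6340) = 1.8376 > 0 → local minimum
  f''(2.3660) = -0.3251 < 0 → local maximum

Critical points: x = 3/2 - sqrt(3)/2 ≈ 0.6340 (local minimum); x = sqrt(3)/2 + 3/2 ≈ 2.3660 (local maximum)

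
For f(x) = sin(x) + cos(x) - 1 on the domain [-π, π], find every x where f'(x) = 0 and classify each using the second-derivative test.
f'(x) = -sin(x) + cos(x)

Solve f'(x) = 0 on [-π, π]:
  f'(x) = 0 ⇔ cos(x) = sin(x) ⇔ tan(x) = 1, i.e. x = arctan(1) + nπ; keep the solutions lying in [-π, π].
  ⇒ x = -3*pi/4 ≈ -2.3562, pi/4 ≈ 0.7854

f''(x) = -sin(x) - cos(x)
Second-derivative test at each critical point:
  f''(-2.3562) = 1.4142 > 0 → local minimum
  f''(0.7854) = -1.4142 < 0 → local maximum

Critical points: x = -3*pi/4 ≈ -2.3562 (local minimum); x = pi/4 ≈ 0.7854 (local maximum)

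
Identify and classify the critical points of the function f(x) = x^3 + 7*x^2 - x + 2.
f'(x) = 3*x^2 + 14*x - 1

Solve f'(x) = 0:
  3*x^2 + 14*x - 1 = 0 has no rational roots; quadratic formula: x = (-14 ± √208)/6.
  ⇒ x = -2*sqrt(13)/3 - 7/3 ≈ -4.7370, -7/3 + 2*sqrt(13)/3 ≈ 0.0704

f''(x) = 6*x + 14
Second-derivative test at each critical point:
  f''(-4.7370) = -14.4222 < 0 → local maximum
  f''(0.0704) = 14.4222 > 0 → local minimum

Critical points: x = -2*sqrt(13)/3 - 7/3 ≈ -4.7370 (local maximum); x = -7/3 + 2*sqrt(13)/3 ≈ 0.0704 (local minimum)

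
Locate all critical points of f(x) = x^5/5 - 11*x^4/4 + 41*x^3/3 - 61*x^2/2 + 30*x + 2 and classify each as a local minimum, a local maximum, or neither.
f'(x) = x^4 - 11*x^3 + 41*x^2 - 61*x + 30

Solve f'(x) = 0:
  Factor: x^4 - 11*x^3 + 41*x^2 - 61*x + 30 = (x - 5)*(x - 3)*(x - 2)*(x - 1) = 0.
  ⇒ x = 1, 2, 3, 5

f''(x) = 4*x^3 - 33*x^2 + 82*x - 61
Second-derivative test at each critical point:
  f''(1) = -8 < 0 → local maximum
  f''(2) = 3 > 0 → local minimum
  f''(3) = -4 < 0 → local maximum
  f''(5) = 24 > 0 → local minimum

Critical points: x = 1 (local maximum); x = 2 (local minimum); x = 3 (local maximum); x = 5 (local minimum)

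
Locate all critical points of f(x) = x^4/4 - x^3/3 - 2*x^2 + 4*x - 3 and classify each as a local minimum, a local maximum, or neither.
f'(x) = x^3 - x^2 - 4*x + 4

Solve f'(x) = 0:
  Factor: x^3 - x^2 - 4*x + 4 = (x - 2)*(x - 1)*(x + 2) = 0.
  ⇒ x = -2, 1, 2

f''(x) = 3*x^2 - 2*x - 4
Second-derivative test at each critical point:
  f''(-2) = 12 > 0 → local minimum
  f''(1) = -3 < 0 → local maximum
  f''(2) = 4 > 0 → local minimum

Critical points: x = -2 (local minimum); x = 1 (local maximum); x = 2 (local minimum)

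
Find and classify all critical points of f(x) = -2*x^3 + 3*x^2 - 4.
f'(x) = 6*x*(1 - x)

Solve f'(x) = 0:
  Factor: -6*x^2 + 6*x = -6*x*(x - 1) = 0.
  ⇒ x = 0, 1

f''(x) = 6 - 12*x
Second-derivative test at each critical point:
  f''(0) = 6 > 0 → local minimum
  f''(1) = -6 < 0 → local maximum

Critical points: x = 0 (local minimum); x = 1 (local maximum)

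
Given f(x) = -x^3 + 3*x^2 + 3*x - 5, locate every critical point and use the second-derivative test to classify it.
f'(x) = -3*x^2 + 6*x + 3

Solve f'(x) = 0:
  Factor: -3*x^2 + 6*x + 3 = -3*(x^2 - 2*x - 1); x^2 - 2*x - 1 = 0 has no rational roots; quadratic formula: x = (2 ± √8)/2.
  ⇒ x = 1 - sqrt(2) ≈ -0.4142, 1 + sqrt(2) ≈ 2.4142

f''(x) = 6 - 6*x
Second-derivative test at each critical point:
  f''(-0.4142) = 8.4853 > 0 → local minimum
  f''(2.4142) = -8.4853 < 0 → local maximum

Critical points: x = 1 - sqrt(2) ≈ -0.4142 (local minimum); x = 1 + sqrt(2) ≈ 2.4142 (local maximum)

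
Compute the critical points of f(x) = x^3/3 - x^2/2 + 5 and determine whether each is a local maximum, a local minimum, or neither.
f'(x) = x*(x - 1)

Solve f'(x) = 0:
  Factor: x^2 - x = x*(x - 1) = 0.
  ⇒ x = 0, 1

f''(x) = 2*x - 1
Second-derivative test at each critical point:
  f''(0) = -1 < 0 → local maximum
  f''(1) = 1 > 0 → local minimum

Critical points: x = 0 (local maximum); x = 1 (local minimum)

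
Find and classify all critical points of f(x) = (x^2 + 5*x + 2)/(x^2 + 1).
f'(x) = (-5*x^2 - 2*x + 5)/(x^4 + 2*x^2 + 1)

Solve f'(x) = 0:
  f'(x) = -(5*x^2 + 2*x - 5)/(x^2 + 1)^2; the denominator is positive wherever f is defined, so f'(x) = 0 ⇔ -5*x^2 - 2*x + 5 = 0.
  5*x^2 + 2*x - 5 = 0 has no rational roots; quadratic formula: x = (-2 ± √104)/10.
  ⇒ x = -sqrt(26)/5 - 1/5 ≈ -1.2198, -1/5 + sqrt(26)/5 ≈ 0.8198

f''(x) = 2*(5*x^3 + 3*x^2 - 15*x - 1)/(x^6 + 3*x^4 + 3*x^2 + 1)
Second-derivative test at each critical point:
  f''(-1.2198) = 1.6476 > 0 → local minimum
  f''(0.8198) = -3.6476 < 0 → local maximum

Critical points: x = -sqrt(26)/5 - 1/5 ≈ -1.2198 (local minimum); x = -1/5 + sqrt(26)/5 ≈ 0.8198 (local maximum)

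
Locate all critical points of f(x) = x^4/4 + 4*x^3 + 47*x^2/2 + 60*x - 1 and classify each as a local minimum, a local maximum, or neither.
f'(x) = x^3 + 12*x^2 + 47*x + 60

Solve f'(x) = 0:
  Factor: x^3 + 12*x^2 + 47*x + 60 = (x + 3)*(x + 4)*(x + 5) = 0.
  ⇒ x = -5, -4, -3

f''(x) = 3*x^2 + 24*x + 47
Second-derivative test at each critical point:
  f''(-5) = 2 > 0 → local minimum
  f''(-4) = -1 < 0 → local maximum
  f''(-3) = 2 > 0 → local minimum

Critical points: x = -5 (local minimum); x = -4 (local maximum); x = -3 (local minimum)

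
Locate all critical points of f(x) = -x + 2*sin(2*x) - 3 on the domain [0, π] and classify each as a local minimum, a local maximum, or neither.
f'(x) = 4*cos(2*x) - 1

Solve f'(x) = 0 on [0, π]:
  f'(x) = 0 ⇔ cos(2*x) = 1/4, i.e. 2*x = ±arccos(1/4) + 2nπ; keep the solutions lying in [0, π].
  ⇒ x = acos(1/4)/2 ≈ 0.6591, pi - acos(1/4)/2 ≈ 2.4825

f''(x) = -8*sin(2*x)
Second-derivative test at each critical point:
  f''(0.6591) = -7.7460 < 0 → local maximum
  f''(2.4825) = 7.7460 > 0 → local minimum

Critical points: x = acos(1/4)/2 ≈ 0.6591 (local maximum); x = pi - acos(1/4)/2 ≈ 2.4825 (local minimum)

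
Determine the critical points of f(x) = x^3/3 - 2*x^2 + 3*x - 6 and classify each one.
f'(x) = x^2 - 4*x + 3

Solve f'(x) = 0:
  Factor: x^2 - 4*x + 3 = (x - 3)*(x - 1) = 0.
  ⇒ x = 1, 3

f''(x) = 2*x - 4
Second-derivative test at each critical point:
  f''(1) = -2 < 0 → local maximum
  f''(3) = 2 > 0 → local minimum

Critical points: x = 1 (local maximum); x = 3 (local minimum)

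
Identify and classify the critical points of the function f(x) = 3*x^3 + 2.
f'(x) = 9*x^2

Solve f'(x) = 0:
  ⇒ x = 0

f''(x) = 18*x
Second-derivative test at each critical point:
  f''(0) = 0, so the second-derivative test is inconclusive; use the first-derivative test: f'(-1/4) = 0.5625, f'(1/4) = 0.5625 — f' is positive on both sides (no sign change) → neither a local maximum nor a local minimum

Critical points: x = 0 (neither)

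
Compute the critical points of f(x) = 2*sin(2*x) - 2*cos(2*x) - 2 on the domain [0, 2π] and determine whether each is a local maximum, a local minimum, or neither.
f'(x) = 4*sqrt(2)*sin(2*x + pi/4)

Solve f'(x) = 0 on [0, 2π]:
  f'(x) = 0 ⇔ 2*cos(2*x) = -2*sin(2*x) ⇔ tan(2*x) = -1, i.e. 2*x = arctan(-1) + nπ; keep the solutions lying in [0, 2π].
  ⇒ x = 3*pi/8 ≈ 1.1781, 7*pi/8 ≈ 2.7489, 11*pi/8 ≈ 4.3197, 15*pi/8 ≈ 5.8905

f''(x) = 8*sqrt(2)*cos(2*x + pi/4)
Second-derivative test at each critical point:
  f''(1.1781) = -11.3137 < 0 → local maximum
  f''(2.7489) = 11.3137 > 0 → local minimum
  f''(4.3197) = -11.3137 < 0 → local maximum
  f''(5.8905) = 11.3137 > 0 → local minimum

Critical points: x = 3*pi/8 ≈ 1.1781 (local maximum); x = 7*pi/8 ≈ 2.7489 (local minimum); x = 11*pi/8 ≈ 4.3197 (local maximum); x = 15*pi/8 ≈ 5.8905 (local minimum)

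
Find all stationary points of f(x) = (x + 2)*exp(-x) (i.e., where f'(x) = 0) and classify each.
f'(x) = (-x - 1)*exp(-x)

Solve f'(x) = 0:
  f'(x) = (-x - 1)·exp(-x) and exp(-x) > 0 for every x, so f'(x) = 0 ⇔ -x - 1 = 0.
  -x - 1 = 0.
  ⇒ x = -1

f''(x) = x*exp(-x)
Second-derivative test at each critical point:
  f''(-1) = -2.7183 < 0 → local maximum

Critical points: x = -1 (local maximum)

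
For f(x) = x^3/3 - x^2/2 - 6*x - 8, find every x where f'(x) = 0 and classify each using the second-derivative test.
f'(x) = x^2 - x - 6

Solve f'(x) = 0:
  Factor: x^2 - x - 6 = (x - 3)*(x + 2) = 0.
  ⇒ x = -2, 3

f''(x) = 2*x - 1
Second-derivative test at each critical point:
  f''(-2) = -5 < 0 → local maximum
  f''(3) = 5 > 0 → local minimum

Critical points: x = -2 (local maximum); x = 3 (local minimum)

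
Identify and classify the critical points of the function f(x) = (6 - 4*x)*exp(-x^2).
f'(x) = 4*(x*(2*x - 3) - 1)*exp(-x^2)

Solve f'(x) = 0:
  f'(x) = (8*x^2 - 12*x - 4)·exp(-x^2) and exp(-x^2) > 0 for every x, so f'(x) = 0 ⇔ 8*x^2 - 12*x - 4 = 0.
  Factor: 8*x^2 - 12*x - 4 = 4*(2*x^2 - 3*x - 1); 2*x^2 - 3*x - 1 = 0 has no rational roots; quadratic formula: x = (3 ± √17)/4.
  ⇒ x = 3/4 - sqrt(17)/4 ≈ -0.2808, 3/4 + sqrt(17)/4 ≈ 1.7808

f''(x) = 4*(2*x^2*(3 - 2*x) + 6*x - 3)*exp(-x^2)
Second-derivative test at each critical point:
  f''(-0.2808) = -15.2422 < 0 → local maximum
  f''(1.7808) = 0.6919 > 0 → local minimum

Critical points: x = 3/4 - sqrt(17)/4 ≈ -0.2808 (local maximum); x = 3/4 + sqrt(17)/4 ≈ 1.7808 (local minimum)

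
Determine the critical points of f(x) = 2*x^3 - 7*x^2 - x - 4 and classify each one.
f'(x) = 6*x^2 - 14*x - 1

Solve f'(x) = 0:
  6*x^2 - 14*x - 1 = 0 has no rational roots; quadratic formula: x = (14 ± √220)/12.
  ⇒ x = 7/6 - sqrt(55)/6 ≈ -0.0694, 7/6 + sqrt(55)/6 ≈ 2.4027

f''(x) = 12*x - 14
Second-derivative test at each critical point:
  f''(-0.0694) = -14.8324 < 0 → local maximum
  f''(2.4027) = 14.8324 > 0 → local minimum

Critical points: x = 7/6 - sqrt(55)/6 ≈ -0.0694 (local maximum); x = 7/6 + sqrt(55)/6 ≈ 2.4027 (local minimum)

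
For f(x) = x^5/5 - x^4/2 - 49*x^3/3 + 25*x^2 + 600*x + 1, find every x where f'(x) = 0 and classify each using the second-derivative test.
f'(x) = x^4 - 2*x^3 - 49*x^2 + 50*x + 600

Solve f'(x) = 0:
  Factor: x^4 - 2*x^3 - 49*x^2 + 50*x + 600 = (x - 6)*(x - 5)*(x + 4)*(x + 5) = 0.
  ⇒ x = -5, -4, 5, 6

f''(x) = 4*x^3 - 6*x^2 - 98*x + 50
Second-derivative test at each critical point:
  f''(-5) = -110 < 0 → local maximum
  f''(-4) = 90 > 0 → local minimum
  f''(5) = -90 < 0 → local maximum
  f''(6) = 110 > 0 → local minimum

Critical points: x = -5 (local maximum); x = -4 (local minimum); x = 5 (local maximum); x = 6 (local minimum)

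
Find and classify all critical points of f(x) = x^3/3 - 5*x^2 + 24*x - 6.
f'(x) = x^2 - 10*x + 24

Solve f'(x) = 0:
  Factor: x^2 - 10*x + 24 = (x - 6)*(x - 4) = 0.
  ⇒ x = 4, 6

f''(x) = 2*x - 10
Second-derivative test at each critical point:
  f''(4) = -2 < 0 → local maximum
  f''(6) = 2 > 0 → local minimum

Critical points: x = 4 (local maximum); x = 6 (local minimum)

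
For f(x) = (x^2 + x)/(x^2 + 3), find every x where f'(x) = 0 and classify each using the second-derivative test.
f'(x) = (-x^2 + 6*x + 3)/(x^4 + 6*x^2 + 9)

Solve f'(x) = 0:
  f'(x) = -(x^2 - 6*x - 3)/(x^2 + 3)^2; the denominator is positive wherever f is defined, so f'(x) = 0 ⇔ -x^2 + 6*x + 3 = 0.
  x^2 - 6*x - 3 = 0 has no rational roots; quadratic formula: x = (6 ± √48)/2.
  ⇒ x = 3 - 2*sqrt(3) ≈ -0.4641, 3 + 2*sqrt(3) ≈ 6.4641

f''(x) = 2*(x^3 - 9*x^2 - 9*x + 9)/(x^6 + 9*x^4 + 27*x^2 + 27)
Second-derivative test at each critical point:
  f''(-0.4641) = 0.6701 > 0 → local minimum
  f''(6.4641) = -0.0035 < 0 → local maximum

Critical points: x = 3 - 2*sqrt(3) ≈ -0.4641 (local minimum); x = 3 + 2*sqrt(3) ≈ 6.4641 (local maximum)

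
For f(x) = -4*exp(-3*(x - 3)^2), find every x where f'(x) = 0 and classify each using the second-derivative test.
f'(x) = 24*(x - 3)*exp(-3*(x - 3)^2)

Solve f'(x) = 0:
  f'(x) = (24*x - 72)·exp(-3*(x - 3)^2) and exp(-3*(x - 3)^2) > 0 for every x, so f'(x) = 0 ⇔ 24*x - 72 = 0.
  Factor: 24*x - 72 = 24*(x - 3) = 0.
  ⇒ x = 3

f''(x) = 24*(1 - 6*(x - 3)^2)*exp(-3*(x - 3)^2)
Second-derivative test at each critical point:
  f''(3) = 24 > 0 → local minimum

Critical points: x = 3 (local minimum)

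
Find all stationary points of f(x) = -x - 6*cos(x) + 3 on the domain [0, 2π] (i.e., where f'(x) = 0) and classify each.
f'(x) = 6*sin(x) - 1

Solve f'(x) = 0 on [0, 2π]:
  f'(x) = 0 ⇔ sin(x) = 1/6, i.e. x = arcsin(1/6) + 2nπ or x = π − arcsin(1/6) + 2nπ; keep the solutions lying in [0, 2π].
  ⇒ x = asin(1/6) ≈ 0.1674, pi - asin(1/6) ≈ 2.9741

f''(x) = 6*cos(x)
Second-derivative test at each critical point:
  f''(0.1674) = 5.9161 > 0 → local minimum
  f''(2.9741) = -5.9161 < 0 → local maximum

Critical points: x = asin(1/6) ≈ 0.1674 (local minimum); x = pi - asin(1/6) ≈ 2.9741 (local maximum)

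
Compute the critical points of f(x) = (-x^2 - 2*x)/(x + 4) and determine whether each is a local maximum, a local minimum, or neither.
f'(x) = (-x^2 - 8*x - 8)/(x^2 + 8*x + 16)

Solve f'(x) = 0:
  f'(x) = -(x^2 + 8*x + 8)/(x + 4)^2; the denominator is positive wherever f is defined, so f'(x) = 0 ⇔ -x^2 - 8*x - 8 = 0.
  x^2 + 8*x + 8 = 0 has no rational roots; quadratic formula: x = (-8 ± √32)/2.
  ⇒ x = -4 - 2*sqrt(2) ≈ -6.8284, -4 + 2*sqrt(2) ≈ -1.1716

f''(x) = -16/(x^3 + 12*x^2 + 48*x + 64)
Second-derivative test at each critical point:
  f''(-6.8284) = 0.7071 > 0 → local minimum
  f''(-1.1716) = -0.7071 < 0 → local maximum

Critical points: x = -4 - 2*sqrt(2) ≈ -6.8284 (local minimum); x = -4 + 2*sqrt(2) ≈ -1.1716 (local maximum)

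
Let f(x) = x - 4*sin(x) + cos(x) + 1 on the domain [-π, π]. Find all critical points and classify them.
f'(x) = -sin(x) - 4*cos(x) + 1

Solve f'(x) = 0 on [-π, π]:
  f'(x) = 0 ⇔ -sin(x) - 4*cos(x) = -1. Write the left side as R·cos(x + φ) with R = √((-4)² + 1²) = sqrt(17), cos φ = -4*sqrt(17)/17, sin φ = sqrt(17)/17; then cos(x + φ) = -sqrt(17)/17. Solve for x and keep the solutions lying in [-π, π].
  ⇒ x = -atan(15/8) ≈ -1.0808, pi/2 ≈ 1.5708

f''(x) = 4*sin(x) - cos(x)
Second-derivative test at each critical point:
  f''(-1.0808) = -4 < 0 → local maximum
  f''(1.5708) = 4 > 0 → local minimum

Critical points: x = -atan(15/8) ≈ -1.0808 (local maximum); x = pi/2 ≈ 1.5708 (local minimum)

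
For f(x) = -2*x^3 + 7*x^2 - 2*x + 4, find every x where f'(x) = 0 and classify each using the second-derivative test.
f'(x) = -6*x^2 + 14*x - 2

Solve f'(x) = 0:
  Factor: -6*x^2 + 14*x - 2 = -2*(3*x^2 - 7*x + 1); 3*x^2 - 7*x + 1 = 0 has no rational roots; quadratic formula: x = (7 ± √37)/6.
  ⇒ x = 7/6 - sqrt(37)/6 ≈ 0.1529, sqrt(37)/6 + 7/6 ≈ 2.1805

f''(x) = 14 - 12*x
Second-derivative test at each critical point:
  f''(0.1529) = 12.1655 > 0 → local minimum
  f''(2.1805) = -12.1655 < 0 → local maximum

Critical points: x = 7/6 - sqrt(37)/6 ≈ 0.1529 (local minimum); x = sqrt(37)/6 + 7/6 ≈ 2.1805 (local maximum)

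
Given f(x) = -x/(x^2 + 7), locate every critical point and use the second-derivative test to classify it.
f'(x) = (x^2 - 7)/(x^2 + 7)^2

Solve f'(x) = 0:
  f'(x) = (x^2 - 7)/(x^2 + 7)^2; the denominator is positive wherever f is defined, so f'(x) = 0 ⇔ x^2 - 7 = 0.
  x^2 - 7 = 0 has no rational roots; quadratic formula: x = (0 ± √28)/2.
  ⇒ x = -sqrt(7) ≈ -2.6458, sqrt(7) ≈ 2.6458

f''(x) = 2*x*(21 - x^2)/(x^2 + 7)^3
Second-derivative test at each critical point:
  f''(-2.6458) = -0.0270 < 0 → local maximum
  f''(2.6458) = 0.0270 > 0 → local minimum

Critical points: x = -sqrt(7) ≈ -2.6458 (local maximum); x = sqrt(7) ≈ 2.6458 (local minimum)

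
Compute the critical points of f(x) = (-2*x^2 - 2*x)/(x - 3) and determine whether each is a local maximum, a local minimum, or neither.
f'(x) = 2*(-x^2 + 6*x + 3)/(x^2 - 6*x + 9)

Solve f'(x) = 0:
  f'(x) = -2*(x^2 - 6*x - 3)/(x - 3)^2; the denominator is positive wherever f is defined, so f'(x) = 0 ⇔ -2*x^2 + 12*x + 6 = 0.
  Factor: -2*x^2 + 12*x + 6 = -2*(x^2 - 6*x - 3); x^2 - 6*x - 3 = 0 has no rational roots; quadratic formula: x = (6 ± √48)/2.
  ⇒ x = 3 - 2*sqrt(3) ≈ -0.4641, 3 + 2*sqrt(3) ≈ 6.4641

f''(x) = -48/(x^3 - 9*x^2 + 27*x - 27)
Second-derivative test at each critical point:
  f''(-0.4641) = 1.1547 > 0 → local minimum
  f''(6.4641) = -1.1547 < 0 → local maximum

Critical points: x = 3 - 2*sqrt(3) ≈ -0.4641 (local minimum); x = 3 + 2*sqrt(3) ≈ 6.4641 (local maximum)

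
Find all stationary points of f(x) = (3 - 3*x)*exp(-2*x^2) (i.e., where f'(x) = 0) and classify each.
f'(x) = 3*(4*x*(x - 1) - 1)*exp(-2*x^2)

Solve f'(x) = 0:
  f'(x) = (12*x^2 - 12*x - 3)·exp(-2*x^2) and exp(-2*x^2) > 0 for every x, so f'(x) = 0 ⇔ 12*x^2 - 12*x - 3 = 0.
  Factor: 12*x^2 - 12*x - 3 = 3*(4*x^2 - 4*x - 1); 4*x^2 - 4*x - 1 = 0 has no rational roots; quadratic formula: x = (4 ± √32)/8.
  ⇒ x = 1/2 - sqrt(2)/2 ≈ -0.2071, 1/2 + sqrt(2)/2 ≈ 1.2071

f''(x) = 12*(4*x^2*(1 - x) + 3*x - 1)*exp(-2*x^2)
Second-derivative test at each critical point:
  f''(-0.2071) = -15.5754 < 0 → local maximum
  f''(1.2071) = 0.9206 > 0 → local minimum

Critical points: x = 1/2 - sqrt(2)/2 ≈ -0.2071 (local maximum); x = 1/2 + sqrt(2)/2 ≈ 1.2071 (local minimum)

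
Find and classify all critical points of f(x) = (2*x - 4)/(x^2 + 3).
f'(x) = 2*(x^2 - 2*x*(x - 2) + 3)/(x^2 + 3)^2

Solve f'(x) = 0:
  f'(x) = -2*(x^2 - 4*x - 3)/(x^2 + 3)^2; the denominator is positive wherever f is defined, so f'(x) = 0 ⇔ -2*x^2 + 8*x + 6 = 0.
  Factor: -2*x^2 + 8*x + 6 = -2*(x^2 - 4*x - 3); x^2 - 4*x - 3 = 0 has no rational roots; quadratic formula: x = (4 ± √28)/2.
  ⇒ x = 2 - sqrt(7) ≈ -0.6458, 2 + sqrt(7) ≈ 4.6458

f''(x) = 4*(4*x^2*(x - 2) + (2 - 3*x)*(x^2 + 3))/(x^2 + 3)^3
Second-derivative test at each critical point:
  f''(-0.6458) = 0.9064 > 0 → local minimum
  f''(4.6458) = -0.0175 < 0 → local maximum

Critical points: x = 2 - sqrt(7) ≈ -0.6458 (local minimum); x = 2 + sqrt(7) ≈ 4.6458 (local maximum)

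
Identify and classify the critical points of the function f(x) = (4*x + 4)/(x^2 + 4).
f'(x) = 4*(x^2 - 2*x*(x + 1) + 4)/(x^2 + 4)^2

Solve f'(x) = 0:
  f'(x) = -4*(x^2 + 2*x - 4)/(x^2 + 4)^2; the denominator is positive wherever f is defined, so f'(x) = 0 ⇔ -4*x^2 - 8*x + 16 = 0.
  Factor: -4*x^2 - 8*x + 16 = -4*(x^2 + 2*x - 4); x^2 + 2*x - 4 = 0 has no rational roots; quadratic formula: x = (-2 ± √20)/2.
  ⇒ x = -sqrt(5) - 1 ≈ -3.2361, -1 + sqrt(5) ≈ 1.2361

f''(x) = 8*(4*x^2*(x + 1) - (3*x + 1)*(x^2 + 4))/(x^2 + 4)^3
Second-derivative test at each critical point:
  f''(-3.2361) = 0.0854 > 0 → local minimum
  f''(1.2361) = -0.5854 < 0 → local maximum

Critical points: x = -sqrt(5) - 1 ≈ -3.2361 (local minimum); x = -1 + sqrt(5) ≈ 1.2361 (local maximum)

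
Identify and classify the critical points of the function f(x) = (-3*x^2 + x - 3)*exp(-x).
f'(x) = (3*x^2 - 7*x + 4)*exp(-x)

Solve f'(x) = 0:
  f'(x) = (3*x^2 - 7*x + 4)·exp(-x) and exp(-x) > 0 for every x, so f'(x) = 0 ⇔ 3*x^2 - 7*x + 4 = 0.
  Factor: 3*x^2 - 7*x + 4 = (x - 1)*(3*x - 4) = 0.
  ⇒ x = 1, 4/3

f''(x) = (-3*x^2 + 13*x - 11)*exp(-x)
Second-derivative test at each critical point:
  f''(1) = -0.3679 < 0 → local maximum
  f''(4/3) = 0.2636 > 0 → local minimum

Critical points: x = 1 (local maximum); x = 4/3 (local minimum)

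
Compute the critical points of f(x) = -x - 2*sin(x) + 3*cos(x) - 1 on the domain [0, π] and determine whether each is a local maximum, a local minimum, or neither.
f'(x) = -3*sin(x) - 2*cos(x) - 1

Solve f'(x) = 0 on [0, π]:
  f'(x) = 0 ⇔ -3*sin(x) - 2*cos(x) = 1. Write the left side as R·cos(x + φ) with R = √((-2)² + 3²) = sqrt(13), cos φ = -2*sqrt(13)/13, sin φ = 3*sqrt(13)/13; then cos(x + φ) = sqrt(13)/13. Solve for x and keep the solutions lying in [0, π].
  ⇒ x = atan((-3 + 4*sqrt(3))/(-6*sqrt(3) - 2)) + pi ≈ 2.8346

f''(x) = 2*sin(x) - 3*cos(x)
Second-derivative test at each critical point:
  f''(2.8346) = 3.4641 > 0 → local minimum

Critical points: x = atan((-3 + 4*sqrt(3))/(-6*sqrt(3) - 2)) + pi ≈ 2.8346 (local minimum)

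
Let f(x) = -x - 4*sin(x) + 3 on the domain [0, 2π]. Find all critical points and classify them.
f'(x) = -4*cos(x) - 1

Solve f'(x) = 0 on [0, 2π]:
  f'(x) = 0 ⇔ cos(x) = -1/4, i.e. x = ±arccos(-1/4) + 2nπ; keep the solutions lying in [0, 2π].
  ⇒ x = acos(-1/4) ≈ 1.8235, -acos(-1/4) + 2*pi ≈ 4.4597

f''(x) = 4*sin(x)
Second-derivative test at each critical point:
  f''(1.8235) = 3.8730 > 0 → local minimum
  f''(4.4597) = -3.8730 < 0 → local maximum

Critical points: x = acos(-1/4) ≈ 1.8235 (local minimum); x = -acos(-1/4) + 2*pi ≈ 4.4597 (local maximum)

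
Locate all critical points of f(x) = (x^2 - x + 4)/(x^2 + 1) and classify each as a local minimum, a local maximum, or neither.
f'(x) = (x^2 - 6*x - 1)/(x^4 + 2*x^2 + 1)

Solve f'(x) = 0:
  f'(x) = (x^2 - 6*x - 1)/(x^2 + 1)^2; the denominator is positive wherever f is defined, so f'(x) = 0 ⇔ x^2 - 6*x - 1 = 0.
  x^2 - 6*x - 1 = 0 has no rational roots; quadratic formula: x = (6 ± √40)/2.
  ⇒ x = 3 - sqrt(10) ≈ -0.1623, 3 + sqrt(10) ≈ 6.1623

f''(x) = 2*(-x^3 + 9*x^2 + 3*x - 3)/(x^6 + 3*x^4 + 3*x^2 + 1)
Second-derivative test at each critical point:
  f''(-0.1623) = -6.0042 < 0 → local maximum
  f''(6.1623) = 0.0042 > 0 → local minimum

Critical points: x = 3 - sqrt(10) ≈ -0.1623 (local maximum); x = 3 + sqrt(10) ≈ 6.1623 (local minimum)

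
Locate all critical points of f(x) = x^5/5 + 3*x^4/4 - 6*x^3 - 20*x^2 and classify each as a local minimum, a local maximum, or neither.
f'(x) = x*(x^3 + 3*x^2 - 18*x - 40)

Solve f'(x) = 0:
  Factor: x^4 + 3*x^3 - 18*x^2 - 40*x = x*(x - 4)*(x + 2)*(x + 5) = 0.
  ⇒ x = -5, -2, 0, 4

f''(x) = 4*x^3 + 9*x^2 - 36*x - 40
Second-derivative test at each critical point:
  f''(-5) = -135 < 0 → local maximum
  f''(-2) = 36 > 0 → local minimum
  f''(0) = -40 < 0 → local maximum
  f''(4) = 216 > 0 → local minimum

Critical points: x = -5 (local maximum); x = -2 (local minimum); x = 0 (local maximum); x = 4 (local minimum)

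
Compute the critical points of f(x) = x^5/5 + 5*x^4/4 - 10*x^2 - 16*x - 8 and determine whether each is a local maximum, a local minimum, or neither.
f'(x) = x^4 + 5*x^3 - 20*x - 16

Solve f'(x) = 0:
  Factor: x^4 + 5*x^3 - 20*x - 16 = (x - 2)*(x + 1)*(x + 2)*(x + 4) = 0.
  ⇒ x = -4, -2, -1, 2

f''(x) = 4*x^3 + 15*x^2 - 20
Second-derivative test at each critical point:
  f''(-4) = -36 < 0 → local maximum
  f''(-2) = 8 > 0 → local minimum
  f''(-1) = -9 < 0 → local maximum
  f''(2) = 72 > 0 → local minimum

Critical points: x = -4 (local maximum); x = -2 (local minimum); x = -1 (local maximum); x = 2 (local minimum)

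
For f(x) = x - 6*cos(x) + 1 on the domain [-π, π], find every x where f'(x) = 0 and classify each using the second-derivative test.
f'(x) = 6*sin(x) + 1

Solve f'(x) = 0 on [-π, π]:
  f'(x) = 0 ⇔ sin(x) = -1/6, i.e. x = arcsin(-1/6) + 2nπ or x = π − arcsin(-1/6) + 2nπ; keep the solutions lying in [-π, π].
  ⇒ x = -pi + asin(1/6) ≈ -2.9741, -asin(1/6) ≈ -0.1674

f''(x) = 6*cos(x)
Second-derivative test at each critical point:
  f''(-2.9741) = -5.9161 < 0 → local maximum
  f''(-0.1674) = 5.9161 > 0 → local minimum

Critical points: x = -pi + asin(1/6) ≈ -2.9741 (local maximum); x = -asin(1/6) ≈ -0.1674 (local minimum)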